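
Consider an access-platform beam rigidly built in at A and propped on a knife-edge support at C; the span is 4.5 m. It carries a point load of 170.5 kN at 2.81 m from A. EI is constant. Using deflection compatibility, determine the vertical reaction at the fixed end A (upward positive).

Remove the prop at C; the released (primary) structure is a cantilever built in at A.
Free-end deflection of the primary structure under the applied loading (downward +):
  point load 170.5 at a = 2.81: Pa²(3L − a)/(6EI) = 2399/EI
Flexibility coefficient — unit upward force at C: δ_{CC} = L³/(3EI) = 30.38/EI.
Compatibility at C: δ_0 − R_C·δ_{CC} = 0, so R_C = 2399/30.38 = 78.97 kN.
Vertical equilibrium: R_A = ΣP − R_C = 170.5 − 78.97 = 91.53 kN.

R_A = 91.53 kN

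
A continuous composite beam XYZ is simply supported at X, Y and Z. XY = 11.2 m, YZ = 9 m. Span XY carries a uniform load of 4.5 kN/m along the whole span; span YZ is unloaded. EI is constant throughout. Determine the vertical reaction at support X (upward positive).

R_X = 21.71 kN

Insert a hinge at Y; M_Y is the redundant, and each span becomes simply supported.
Rotations at Y on the released spans (each span's end-slope, ×1/EI):
  span XY: UDL 4.5: wL³/(24EI) = 263.4/EI
  relative rotation θ_0 = (263.4 + 0)/EI = 263.4/EI
A unit hogging moment at Y produces rotation L₁/(3EI) + L₂/(3EI) = 6.733/EI.
Slope continuity at Y: θ_0 = M_Y·6.733/EI, so M_Y = 263.4/6.733 = 39.12 kN·m (hogging).
Span XY, ΣM about X with M_Y applied at Y: R_Y^{XY}·11.2 = 282.2 + 39.12, so R_Y^{XY} = 28.69 kN and R_X = 50.4 − 28.69 = 21.71 kN.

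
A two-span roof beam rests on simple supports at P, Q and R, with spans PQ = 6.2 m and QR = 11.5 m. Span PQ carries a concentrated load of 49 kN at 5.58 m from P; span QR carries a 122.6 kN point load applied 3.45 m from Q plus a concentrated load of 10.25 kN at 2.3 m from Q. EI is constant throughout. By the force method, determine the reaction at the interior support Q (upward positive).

Release continuity at Q by inserting a hinge; the redundant is the internal moment M_Q. The primary structure is two simply-supported spans PQ and QR.
End slopes at the hinge Q, treating each span as simply supported:
  span PQ: point load 49 at a = 5.58: Pab(L + a)/(6LEI) = 53.68/EI
  span QR: point load 122.6 at a = 3.45: Pab(L + b)/(6LEI) = 964.7/EI
  span QR: point load 10.25 at a = 2.3: Pab(L + b)/(6LEI) = 65.07/EI
  relative rotation θ_0 = (53.68 + 1030)/EI = 1083/EI
A unit hogging moment at Q produces rotation L₁/(3EI) + L₂/(3EI) = 5.9/EI.
Compatibility: M_Q·(L₁+L₂)/(3EI) = θ_0, giving M_Q = 183.6 kN·m (hogging).
Span PQ, ΣM about P with M_Q applied at Q: R_Q^{PQ}·6.2 = 273.4 + 183.6, so R_Q^{PQ} = 73.72 kN and R_P = 49 − 73.72 = -24.72 kN.
Span QR, ΣM about R: R_Q^{QR}·11.5 = 1081 + 183.6, so R_Q^{QR} = 110 kN and R_R = 132.8 − 110 = 22.86 kN.
R_Q = 73.72 + 110 = 183.7 kN.

R_Q = 183.7 kN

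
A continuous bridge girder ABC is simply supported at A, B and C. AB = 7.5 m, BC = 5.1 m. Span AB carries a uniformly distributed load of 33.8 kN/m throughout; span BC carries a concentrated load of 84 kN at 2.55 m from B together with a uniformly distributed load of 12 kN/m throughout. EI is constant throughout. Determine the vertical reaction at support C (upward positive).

R_C = 35.39 kN

Release continuity at B by inserting a hinge; the redundant is the internal moment M_B. The primary structure is two simply-supported spans AB and BC.
Discontinuity in slope at B on the released structure — sum the simple-span end rotations:
  span AB: UDL 33.8: wL³/(24EI) = 594.1/EI
  span BC: point load 84 at a = 2.55: Pab(L + b)/(6LEI) = 136.6/EI
  span BC: UDL 12: wL³/(24EI) = 66.33/EI
  relative rotation θ_0 = (594.1 + 202.9)/EI = 797/EI
A unit hogging moment at B produces rotation L₁/(3EI) + L₂/(3EI) = 4.2/EI.
Compatibility: M_B·(L₁+L₂)/(3EI) = θ_0, giving M_B = 189.8 kN·m (hogging).
Span BC, ΣM about C: R_B^{BC}·5.1 = 370.3 + 189.8, so R_B^{BC} = 109.8 kN and R_C = 145.2 − 109.8 = 35.39 kN.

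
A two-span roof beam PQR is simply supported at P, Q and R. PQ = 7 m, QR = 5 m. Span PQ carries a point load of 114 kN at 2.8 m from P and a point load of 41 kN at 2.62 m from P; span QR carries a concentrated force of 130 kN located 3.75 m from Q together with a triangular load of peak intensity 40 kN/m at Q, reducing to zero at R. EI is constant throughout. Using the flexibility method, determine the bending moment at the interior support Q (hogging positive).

M_Q = 164.7 kN·m

Insert a hinge at Q; M_Q is the redundant, and each span becomes simply supported.
End slopes at the hinge Q, treating each span as simply supported:
  span PQ: point load 114 at a = 2.8: Pab(L + a)/(6LEI) = 312.8/EI
  span PQ: point load 41 at a = 2.62: Pab(L + a)/(6LEI) = 107.8/EI
  span QR: point load 130 at a = 3.75: Pab(L + b)/(6LEI) = 127/EI
  span QR: triangular load, peak 40: w₀L³/(45EI) = 111.1/EI
  relative rotation θ_0 = (420.6 + 238.1)/EI = 658.6/EI
A unit hogging moment at Q produces rotation L₁/(3EI) + L₂/(3EI) = 4/EI.
Compatibility: M_Q·(L₁+L₂)/(3EI) = θ_0, giving M_Q = 164.7 kN·m (hogging).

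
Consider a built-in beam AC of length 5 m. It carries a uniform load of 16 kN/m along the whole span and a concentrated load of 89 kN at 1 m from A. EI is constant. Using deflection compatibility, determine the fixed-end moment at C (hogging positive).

M_C = 47.57 kN·m

Release both end moments; the primary structure is a simply-supported span AC with redundants M_A and M_C.
Simple-span end rotations at A and C under the given loads:
  at A: UDL 16: wL³/(24EI) = 83.33/EI
  at C: UDL 16: wL³/(24EI) = 83.33/EI
  at A: point load 89 at a = 1: Pab(L + b)/(6LEI) = 106.8/EI
  at C: point load 89 at a = 1: Pab(L + a)/(6LEI) = 71.2/EI
  θ_A0 = 190.1/EI,  θ_C0 = 154.5/EI
Flexibility coefficients: a unit moment at one end gives L/(3EI) there and L/(6EI) at the far end, so f₁₁ = f₂₂ = 1.667/EI and f₁₂ = f₂₁ = 0.8333/EI.
Compatibility — zero rotation at each built-in end:
  1.667 M_A + 0.8333 M_C = 190.1
  0.8333 M_A + 1.667 M_C = 154.5
Solving the pair gives M_A = 90.29 kN·m and M_C = 47.57 kN·m (hogging).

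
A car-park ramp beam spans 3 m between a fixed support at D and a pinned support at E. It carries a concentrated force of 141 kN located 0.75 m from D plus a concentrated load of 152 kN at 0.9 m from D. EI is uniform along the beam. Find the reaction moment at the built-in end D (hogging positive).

M_D = 150.8 kN·m

Take the reaction at E as the redundant and release it; the primary structure is a cantilever fixed at D.
Primary-structure tip deflection at E by superposition:
  point load 141 at a = 0.75: Pa²(3L − a)/(6EI) = 109.1/EI
  point load 152 at a = 0.9: Pa²(3L − a)/(6EI) = 166.2/EI
  δ_0 = 275.3/EI
Flexibility coefficient — unit upward force at E: δ_{EE} = L³/(3EI) = 9/EI.
The prop prevents deflection at E: R_E = δ_0/δ_{EE} = 275.3/9 = 30.59 kN.
Moment equilibrium about D: M_D = Σ(load moments about D) − R_E·L = 242.6 − 30.59×3 = 150.8 kN·m.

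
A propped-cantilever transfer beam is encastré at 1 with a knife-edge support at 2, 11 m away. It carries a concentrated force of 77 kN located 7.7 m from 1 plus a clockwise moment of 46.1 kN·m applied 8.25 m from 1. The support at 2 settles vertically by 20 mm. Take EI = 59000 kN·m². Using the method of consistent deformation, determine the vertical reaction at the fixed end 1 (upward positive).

Take the reaction at 2 as the redundant and release it; the primary structure is a cantilever fixed at 1.
Deflection at 2 on the released cantilever, summing each load's contribution:
  point load 77 at a = 7.7: Pa²(3L − a)/(6EI) = 19250/EI
  clockwise couple 46.1 at a = 8.25: M₀a(2L − a)/(2EI) = 2615/EI
  δ_0 = 21865/EI
Tip deflection under a unit load at 2: L³/(3EI) = 443.7/EI.
With EI = 59000 kN·m²: δ_0 = 0.3706 m and δ_{22} = 0.00752 m/kN.
Compatibility — the beam at 2 must follow the support down by 0.02 m: δ_0 − R_2·δ_{22} = 0.02, so R_2 = (0.3706 − 0.02)/0.00752 = 46.62 kN.
Vertical equilibrium: R_1 = ΣP − R_2 = 77 − 46.62 = 30.38 kN.

R_1 = 30.38 kN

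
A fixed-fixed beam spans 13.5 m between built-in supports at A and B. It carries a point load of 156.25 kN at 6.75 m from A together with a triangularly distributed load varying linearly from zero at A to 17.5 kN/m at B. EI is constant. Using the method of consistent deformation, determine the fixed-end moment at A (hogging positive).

M_A = 370 kN·m

Release both end moments; the primary structure is a simply-supported span AB with redundants M_A and M_B.
On the primary (simply-supported) span, the end slopes from the loading are:
  at A: point load 156.25 at a = 6.75: Pab(L + b)/(6LEI) = 1780/EI
  at B: point load 156.25 at a = 6.75: Pab(L + a)/(6LEI) = 1780/EI
  at A: triangular load, peak 17.5: 7w₀L³/(360EI) = 837.2/EI
  at B: triangular load, peak 17.5: w₀L³/(45EI) = 956.8/EI
  θ_A0 = 2617/EI,  θ_B0 = 2737/EI
Flexibility coefficients: a unit moment at one end gives L/(3EI) there and L/(6EI) at the far end, so f₁₁ = f₂₂ = 4.5/EI and f₁₂ = f₂₁ = 2.25/EI.
Compatibility — zero rotation at each built-in end:
  4.5 M_A + 2.25 M_B = 2617
  2.25 M_A + 4.5 M_B = 2737
Solving the pair gives M_A = 370 kN·m and M_B = 423.1 kN·m (hogging).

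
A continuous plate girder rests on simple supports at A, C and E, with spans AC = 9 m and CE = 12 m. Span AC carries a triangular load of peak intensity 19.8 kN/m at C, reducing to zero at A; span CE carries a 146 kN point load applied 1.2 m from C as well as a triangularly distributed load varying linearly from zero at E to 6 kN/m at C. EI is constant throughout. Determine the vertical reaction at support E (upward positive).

Release continuity at C by inserting a hinge; the redundant is the internal moment M_C. The primary structure is two simply-supported spans AC and CE.
Rotations at C on the released spans (each span's end-slope, ×1/EI):
  span AC: triangular load, peak 19.8: w₀L³/(45EI) = 320.8/EI
  span CE: point load 146 at a = 1.2: Pab(L + b)/(6LEI) = 599.2/EI
  span CE: triangular load, peak 6: w₀L³/(45EI) = 230.4/EI
  relative rotation θ_0 = (320.8 + 829.6)/EI = 1150/EI
A unit hogging moment at C produces rotation L₁/(3EI) + L₂/(3EI) = 7/EI.
Compatibility: M_C·(L₁+L₂)/(3EI) = θ_0, giving M_C = 164.3 kN·m (hogging).
Span CE, ΣM about E: R_C^{CE}·12 = 1865 + 164.3, so R_C^{CE} = 169.1 kN and R_E = 182 − 169.1 = 12.91 kN.

R_E = 12.91 kN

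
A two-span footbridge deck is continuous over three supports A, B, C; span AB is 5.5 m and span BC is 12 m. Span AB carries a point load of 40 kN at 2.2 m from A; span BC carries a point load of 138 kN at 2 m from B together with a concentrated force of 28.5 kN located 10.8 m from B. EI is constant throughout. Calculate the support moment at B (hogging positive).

M_B = 167.8 kN·m

Take M_B as the redundant. Released structure: two simple spans AB and BC with a hinge at B.
Rotations at B on the released spans (each span's end-slope, ×1/EI):
  span AB: point load 40 at a = 2.2: Pab(L + a)/(6LEI) = 67.76/EI
  span BC: point load 138 at a = 2: Pab(L + b)/(6LEI) = 843.3/EI
  span BC: point load 28.5 at a = 10.8: Pab(L + b)/(6LEI) = 67.72/EI
  relative rotation θ_0 = (67.76 + 911)/EI = 978.8/EI
A unit hogging moment at B produces rotation L₁/(3EI) + L₂/(3EI) = 5.833/EI.
Slope continuity at B: θ_0 = M_B·5.833/EI, so M_B = 978.8/5.833 = 167.8 kN·m (hogging).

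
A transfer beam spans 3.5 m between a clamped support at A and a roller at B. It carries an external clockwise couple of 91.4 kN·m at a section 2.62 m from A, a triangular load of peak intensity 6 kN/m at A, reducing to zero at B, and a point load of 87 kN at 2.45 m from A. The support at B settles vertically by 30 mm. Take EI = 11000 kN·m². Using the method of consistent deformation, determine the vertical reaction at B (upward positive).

Release the roller at B. Primary structure: cantilever fixed at A.
Downward deflection at the released point B due to the loads:
  clockwise couple 91.4 at a = 2.62: M₀a(2L − a)/(2EI) = 524.4/EI
  triangular load, peak 6 at the fixed end: w₀L⁴/(30EI) = 30.01/EI
  point load 87 at a = 2.45: Pa²(3L − a)/(6EI) = 700.6/EI
  δ_0 = 1255/EI
Tip deflection under a unit load at B: L³/(3EI) = 14.29/EI.
With EI = 11000 kN·m²: δ_0 = 0.1141 m and δ_{BB} = 0.001299 m/kN.
Compatibility — the beam at B must follow the support down by 0.03 m: δ_0 − R_B·δ_{BB} = 0.03, so R_B = (0.1141 − 0.03)/0.001299 = 64.73 kN.

R_B = 64.73 kN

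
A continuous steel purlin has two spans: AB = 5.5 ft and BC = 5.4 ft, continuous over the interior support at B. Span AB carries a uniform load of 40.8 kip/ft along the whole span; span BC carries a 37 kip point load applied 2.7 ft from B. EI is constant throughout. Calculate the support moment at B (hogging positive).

Release continuity at B by inserting a hinge; the redundant is the internal moment M_B. The primary structure is two simply-supported spans AB and BC.
Rotations at B on the released spans (each span's end-slope, ×1/EI):
  span AB: UDL 40.8: wL³/(24EI) = 282.8/EI
  span BC: point load 37 at a = 2.7: Pab(L + b)/(6LEI) = 67.43/EI
  relative rotation θ_0 = (282.8 + 67.43)/EI = 350.3/EI
A unit hogging moment at B produces rotation L₁/(3EI) + L₂/(3EI) = 3.633/EI.
Compatibility: M_B·(L₁+L₂)/(3EI) = θ_0, giving M_B = 96.4 kip·ft (hogging).

M_B = 96.4 kip·ft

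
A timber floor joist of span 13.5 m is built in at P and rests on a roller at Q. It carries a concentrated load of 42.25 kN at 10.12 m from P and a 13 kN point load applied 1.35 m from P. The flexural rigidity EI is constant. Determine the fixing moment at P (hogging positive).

M_P = 81.93 kN·m

Choose R_Q as the redundant. The primary structure is the cantilever fixed at P.
Downward deflection at the released point Q due to the loads:
  point load 42.25 at a = 10.12: Pa²(3L − a)/(6EI) = 21909/EI
  point load 13 at a = 1.35: Pa²(3L − a)/(6EI) = 154.6/EI
  δ_0 = 22064/EI
Tip deflection under a unit load at Q: L³/(3EI) = 820.1/EI.
Compatibility at Q: δ_0 − R_Q·δ_{QQ} = 0, so R_Q = 22064/820.1 = 26.9 kN.
Moment equilibrium about P: M_P = Σ(load moments about P) − R_Q·L = 445.1 − 26.9×13.5 = 81.93 kN·m.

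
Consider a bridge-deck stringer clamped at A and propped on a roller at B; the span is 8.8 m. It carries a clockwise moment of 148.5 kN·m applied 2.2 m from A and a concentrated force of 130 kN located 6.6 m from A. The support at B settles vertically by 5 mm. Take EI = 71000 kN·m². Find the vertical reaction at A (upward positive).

Release the roller at B. Primary structure: cantilever fixed at A.
Primary-structure tip deflection at B by superposition:
  clockwise couple 148.5 at a = 2.2: M₀a(2L − a)/(2EI) = 2516/EI
  point load 130 at a = 6.6: Pa²(3L − a)/(6EI) = 18687/EI
  δ_0 = 21203/EI
Flexibility coefficient — unit upward force at B: δ_{BB} = L³/(3EI) = 227.2/EI.
With EI = 71000 kN·m²: δ_0 = 0.29863 m and δ_{BB} = 0.003199 m/kN.
Compatibility — the beam at B must follow the support down by 0.005 m: δ_0 − R_B·δ_{BB} = 0.005, so R_B = (0.29863 − 0.005)/0.003199 = 91.78 kN.
Vertical equilibrium: R_A = ΣP − R_B = 130 − 91.78 = 38.22 kN.

R_A = 38.22 kN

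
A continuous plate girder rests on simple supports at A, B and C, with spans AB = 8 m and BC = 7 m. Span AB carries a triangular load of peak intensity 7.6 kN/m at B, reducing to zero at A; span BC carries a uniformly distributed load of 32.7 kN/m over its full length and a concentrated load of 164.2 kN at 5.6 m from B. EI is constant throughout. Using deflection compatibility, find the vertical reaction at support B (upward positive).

Take M_B as the redundant. Released structure: two simple spans AB and BC with a hinge at B.
End slopes at the hinge B, treating each span as simply supported:
  span AB: triangular load, peak 7.6: w₀L³/(45EI) = 86.47/EI
  span BC: UDL 32.7: wL³/(24EI) = 467.3/EI
  span BC: point load 164.2 at a = 5.6: Pab(L + b)/(6LEI) = 257.5/EI
  relative rotation θ_0 = (86.47 + 724.8)/EI = 811.3/EI
A unit hogging moment at B produces rotation L₁/(3EI) + L₂/(3EI) = 5/EI.
Slope continuity at B: θ_0 = M_B·5/EI, so M_B = 811.3/5 = 162.3 kN·m (hogging).
Span AB, ΣM about A with M_B applied at B: R_B^{AB}·8 = 162.1 + 162.3, so R_B^{AB} = 40.55 kN and R_A = 30.4 − 40.55 = -10.15 kN.
Span BC, ΣM about C: R_B^{BC}·7 = 1031 + 162.3, so R_B^{BC} = 170.5 kN and R_C = 393.1 − 170.5 = 222.6 kN.
R_B = 40.55 + 170.5 = 211 kN.

R_B = 211 kN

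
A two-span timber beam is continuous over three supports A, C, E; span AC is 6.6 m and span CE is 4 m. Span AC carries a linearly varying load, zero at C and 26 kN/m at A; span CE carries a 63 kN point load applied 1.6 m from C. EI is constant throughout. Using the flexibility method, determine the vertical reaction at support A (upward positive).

Release continuity at C by inserting a hinge; the redundant is the internal moment M_C. The primary structure is two simply-supported spans AC and CE.
Discontinuity in slope at C on the released structure — sum the simple-span end rotations:
  span AC: triangular load, peak 26: 7w₀L³/(360EI) = 145.3/EI
  span CE: point load 63 at a = 1.6: Pab(L + b)/(6LEI) = 64.51/EI
  relative rotation θ_0 = (145.3 + 64.51)/EI = 209.9/EI
A unit hogging moment at C produces rotation L₁/(3EI) + L₂/(3EI) = 3.533/EI.
Compatibility: M_C·(L₁+L₂)/(3EI) = θ_0, giving M_C = 59.39 kN·m (hogging).
Span AC, ΣM about A with M_C applied at C: R_C^{AC}·6.6 = 188.8 + 59.39, so R_C^{AC} = 37.6 kN and R_A = 85.8 − 37.6 = 48.2 kN.

R_A = 48.2 kN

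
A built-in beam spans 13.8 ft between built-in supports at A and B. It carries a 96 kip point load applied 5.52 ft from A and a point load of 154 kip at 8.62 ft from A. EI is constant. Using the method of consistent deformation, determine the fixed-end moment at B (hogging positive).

M_B = 438.4 kip·ft

Release both end moments; the primary structure is a simply-supported span AB with redundants M_A and M_B.
On the primary (simply-supported) span, the end slopes from the loading are:
  at A: point load 96 at a = 5.52: Pab(L + b)/(6LEI) = 1170/EI
  at B: point load 96 at a = 5.52: Pab(L + a)/(6LEI) = 1024/EI
  at A: point load 154 at a = 8.62: Pab(L + b)/(6LEI) = 1576/EI
  at B: point load 154 at a = 8.62: Pab(L + a)/(6LEI) = 1862/EI
  θ_A0 = 2746/EI,  θ_B0 = 2886/EI
Flexibility coefficients: a unit moment at one end gives L/(3EI) there and L/(6EI) at the far end, so f₁₁ = f₂₂ = 4.6/EI and f₁₂ = f₂₁ = 2.3/EI.
Compatibility — zero rotation at each built-in end:
  4.6 M_A + 2.3 M_B = 2746
  2.3 M_A + 4.6 M_B = 2886
Solving the pair gives M_A = 377.8 kip·ft and M_B = 438.4 kip·ft (hogging).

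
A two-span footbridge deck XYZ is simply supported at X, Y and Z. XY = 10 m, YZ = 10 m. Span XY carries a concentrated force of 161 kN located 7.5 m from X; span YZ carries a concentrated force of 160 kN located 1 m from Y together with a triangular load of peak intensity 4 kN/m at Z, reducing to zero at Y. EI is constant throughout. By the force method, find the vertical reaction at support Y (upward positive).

R_Y = 313.8 kN

Take M_Y as the redundant. Released structure: two simple spans XY and YZ with a hinge at Y.
Discontinuity in slope at Y on the released structure — sum the simple-span end rotations:
  span XY: point load 161 at a = 7.5: Pab(L + a)/(6LEI) = 880.5/EI
  span YZ: point load 160 at a = 1: Pab(L + b)/(6LEI) = 456/EI
  span YZ: triangular load, peak 4: 7w₀L³/(360EI) = 77.78/EI
  relative rotation θ_0 = (880.5 + 533.8)/EI = 1414/EI
A unit hogging moment at Y produces rotation L₁/(3EI) + L₂/(3EI) = 6.667/EI.
Compatibility: M_Y·(L₁+L₂)/(3EI) = θ_0, giving M_Y = 212.1 kN·m (hogging).
Span XY, ΣM about X with M_Y applied at Y: R_Y^{XY}·10 = 1208 + 212.1, so R_Y^{XY} = 142 kN and R_X = 161 − 142 = 19.04 kN.
Span YZ, ΣM about Z: R_Y^{YZ}·10 = 1507 + 212.1, so R_Y^{YZ} = 171.9 kN and R_Z = 180 − 171.9 = 8.12 kN.
R_Y = 142 + 171.9 = 313.8 kN.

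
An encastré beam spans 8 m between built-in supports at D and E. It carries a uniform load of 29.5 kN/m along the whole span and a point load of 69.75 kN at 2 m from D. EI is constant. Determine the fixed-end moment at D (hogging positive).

M_D = 235.8 kN·m

Release both end moments; the primary structure is a simply-supported span DE with redundants M_D and M_E.
On the primary (simply-supported) span, the end slopes from the loading are:
  at D: UDL 29.5: wL³/(24EI) = 629.3/EI
  at E: UDL 29.5: wL³/(24EI) = 629.3/EI
  at D: point load 69.75 at a = 2: Pab(L + b)/(6LEI) = 244.1/EI
  at E: point load 69.75 at a = 2: Pab(L + a)/(6LEI) = 174.4/EI
  θ_D0 = 873.5/EI,  θ_E0 = 803.7/EI
Flexibility coefficients: a unit moment at one end gives L/(3EI) there and L/(6EI) at the far end, so f₁₁ = f₂₂ = 2.667/EI and f₁₂ = f₂₁ = 1.333/EI.
Compatibility — zero rotation at each built-in end:
  2.667 M_D + 1.333 M_E = 873.5
  1.333 M_D + 2.667 M_E = 803.7
Solving the pair gives M_D = 235.8 kN·m and M_E = 183.5 kN·m (hogging).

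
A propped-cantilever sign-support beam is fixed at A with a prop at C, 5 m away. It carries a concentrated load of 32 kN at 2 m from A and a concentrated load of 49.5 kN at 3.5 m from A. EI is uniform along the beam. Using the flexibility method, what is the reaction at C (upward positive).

Choose R_C as the redundant. The primary structure is the cantilever fixed at A.
Primary-structure tip deflection at C by superposition:
  point load 32 at a = 2: Pa²(3L − a)/(6EI) = 277.3/EI
  point load 49.5 at a = 3.5: Pa²(3L − a)/(6EI) = 1162/EI
  δ_0 = 1440/EI
Tip deflection under a unit load at C: L³/(3EI) = 41.67/EI.
Compatibility at C: δ_0 − R_C·δ_{CC} = 0, so R_C = 1440/41.67 = 34.55 kN.

R_C = 34.55 kN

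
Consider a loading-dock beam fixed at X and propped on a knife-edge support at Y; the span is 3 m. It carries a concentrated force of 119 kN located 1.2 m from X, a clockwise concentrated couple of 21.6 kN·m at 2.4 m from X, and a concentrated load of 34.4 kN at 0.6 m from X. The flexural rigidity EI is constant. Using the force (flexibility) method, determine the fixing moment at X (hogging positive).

Release the roller at Y. Primary structure: cantilever fixed at X.
Free-end deflection of the primary structure under the applied loading (downward +):
  point load 119 at a = 1.2: Pa²(3L − a)/(6EI) = 222.8/EI
  clockwise couple 21.6 at a = 2.4: M₀a(2L − a)/(2EI) = 93.31/EI
  point load 34.4 at a = 0.6: Pa²(3L − a)/(6EI) = 17.34/EI
  δ_0 = 333.4/EI
Flexibility coefficient — unit upward force at Y: δ_{YY} = L³/(3EI) = 9/EI.
The prop prevents deflection at Y: R_Y = δ_0/δ_{YY} = 333.4/9 = 37.05 kN.
Moment equilibrium about X: M_X = Σ(load moments about X) − R_Y·L = 185 − 37.05×3 = 73.9 kN·m.

M_X = 73.9 kN·m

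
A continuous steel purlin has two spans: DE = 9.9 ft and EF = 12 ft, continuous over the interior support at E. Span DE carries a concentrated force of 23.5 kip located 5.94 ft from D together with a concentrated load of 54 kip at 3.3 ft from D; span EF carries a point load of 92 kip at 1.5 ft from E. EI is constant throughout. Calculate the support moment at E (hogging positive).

Release continuity at E by inserting a hinge; the redundant is the internal moment M_E. The primary structure is two simply-supported spans DE and EF.
Rotations at E on the released spans (each span's end-slope, ×1/EI):
  span DE: point load 23.5 at a = 5.94: Pab(L + a)/(6LEI) = 147.4/EI
  span DE: point load 54 at a = 3.3: Pab(L + a)/(6LEI) = 261.4/EI
  span EF: point load 92 at a = 1.5: Pab(L + b)/(6LEI) = 452.8/EI
  relative rotation θ_0 = (408.8 + 452.8)/EI = 861.6/EI
A unit hogging moment at E produces rotation L₁/(3EI) + L₂/(3EI) = 7.3/EI.
Compatibility: M_E·(L₁+L₂)/(3EI) = θ_0, giving M_E = 118 kip·ft (hogging).

M_E = 118 kip·ft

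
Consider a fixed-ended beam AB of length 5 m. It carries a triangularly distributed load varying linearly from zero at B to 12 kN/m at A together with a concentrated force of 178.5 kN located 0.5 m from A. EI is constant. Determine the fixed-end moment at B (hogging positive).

Take the two fixed-end moments M_A, M_B as redundants; the released structure is the simple span AB.
Simple-span end rotations at A and B under the given loads:
  at A: triangular load, peak 12: w₀L³/(45EI) = 33.33/EI
  at B: triangular load, peak 12: 7w₀L³/(360EI) = 29.17/EI
  at A: point load 178.5 at a = 0.5: Pab(L + b)/(6LEI) = 127.2/EI
  at B: point load 178.5 at a = 0.5: Pab(L + a)/(6LEI) = 73.63/EI
  θ_A0 = 160.5/EI,  θ_B0 = 102.8/EI
Flexibility coefficients: a unit moment at one end gives L/(3EI) there and L/(6EI) at the far end, so f₁₁ = f₂₂ = 1.667/EI and f₁₂ = f₂₁ = 0.8333/EI.
Compatibility — zero rotation at each built-in end:
  1.667 M_A + 0.8333 M_B = 160.5
  0.8333 M_A + 1.667 M_B = 102.8
Solving the pair gives M_A = 87.29 kN·m and M_B = 18.03 kN·m (hogging).

M_B = 18.03 kN·m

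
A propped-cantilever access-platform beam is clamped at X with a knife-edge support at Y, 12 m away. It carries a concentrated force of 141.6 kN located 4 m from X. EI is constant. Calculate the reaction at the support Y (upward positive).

R_Y = 20.98 kN

Release the roller at Y. Primary structure: cantilever fixed at X.
Deflection at Y on the released cantilever, summing each load's contribution:
  point load 141.6 at a = 4: Pa²(3L − a)/(6EI) = 12083/EI
Flexibility coefficient — unit upward force at Y: δ_{YY} = L³/(3EI) = 576/EI.
The prop prevents deflection at Y: R_Y = δ_0/δ_{YY} = 12083/576 = 20.98 kN.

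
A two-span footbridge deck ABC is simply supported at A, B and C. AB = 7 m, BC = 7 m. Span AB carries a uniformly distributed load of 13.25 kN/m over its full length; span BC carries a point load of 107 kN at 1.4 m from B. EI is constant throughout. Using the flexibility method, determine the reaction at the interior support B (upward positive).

Insert a hinge at B; M_B is the redundant, and each span becomes simply supported.
Rotations at B on the released spans (each span's end-slope, ×1/EI):
  span AB: UDL 13.25: wL³/(24EI) = 189.4/EI
  span BC: point load 107 at a = 1.4: Pab(L + b)/(6LEI) = 251.7/EI
  relative rotation θ_0 = (189.4 + 251.7)/EI = 441/EI
A unit hogging moment at B produces rotation L₁/(3EI) + L₂/(3EI) = 4.667/EI.
Slope continuity at B: θ_0 = M_B·4.667/EI, so M_B = 441/4.667 = 94.51 kN·m (hogging).
Span AB, ΣM about A with M_B applied at B: R_B^{AB}·7 = 324.6 + 94.51, so R_B^{AB} = 59.88 kN and R_A = 92.75 − 59.88 = 32.87 kN.
Span BC, ΣM about C: R_B^{BC}·7 = 599.2 + 94.51, so R_B^{BC} = 99.1 kN and R_C = 107 − 99.1 = 7.899 kN.
R_B = 59.88 + 99.1 = 159 kN.

R_B = 159 kN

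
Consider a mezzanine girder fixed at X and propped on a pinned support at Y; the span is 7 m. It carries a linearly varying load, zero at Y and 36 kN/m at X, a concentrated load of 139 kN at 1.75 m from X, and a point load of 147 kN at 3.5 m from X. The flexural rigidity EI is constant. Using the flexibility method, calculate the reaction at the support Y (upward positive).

Choose R_Y as the redundant. The primary structure is the cantilever fixed at X.
Free-end deflection of the primary structure under the applied loading (downward +):
  triangular load, peak 36 at the fixed end: w₀L⁴/(30EI) = 2881/EI
  point load 139 at a = 1.75: Pa²(3L − a)/(6EI) = 1366/EI
  point load 147 at a = 3.5: Pa²(3L − a)/(6EI) = 5252/EI
  δ_0 = 9499/EI
Tip deflection under a unit load at Y: L³/(3EI) = 114.3/EI.
The prop prevents deflection at Y: R_Y = δ_0/δ_{YY} = 9499/114.3 = 83.08 kN.

R_Y = 83.08 kN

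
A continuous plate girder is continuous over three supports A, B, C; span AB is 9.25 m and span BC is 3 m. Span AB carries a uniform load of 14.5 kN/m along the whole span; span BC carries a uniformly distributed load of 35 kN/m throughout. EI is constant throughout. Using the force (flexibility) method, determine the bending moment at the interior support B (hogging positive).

M_B = 126.7 kN·m

Release continuity at B by inserting a hinge; the redundant is the internal moment M_B. The primary structure is two simply-supported spans AB and BC.
Discontinuity in slope at B on the released structure — sum the simple-span end rotations:
  span AB: UDL 14.5: wL³/(24EI) = 478.2/EI
  span BC: UDL 35: wL³/(24EI) = 39.38/EI
  relative rotation θ_0 = (478.2 + 39.38)/EI = 517.5/EI
A unit hogging moment at B produces rotation L₁/(3EI) + L₂/(3EI) = 4.083/EI.
Compatibility: M_B·(L₁+L₂)/(3EI) = θ_0, giving M_B = 126.7 kN·m (hogging).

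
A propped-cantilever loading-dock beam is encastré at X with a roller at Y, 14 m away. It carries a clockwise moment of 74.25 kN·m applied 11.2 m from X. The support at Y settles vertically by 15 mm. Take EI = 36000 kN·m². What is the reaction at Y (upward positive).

Release the roller at Y. Primary structure: cantilever fixed at X.
Downward deflection at the released point Y due to the loads:
  clockwise couple 74.25 at a = 11.2: M₀a(2L − a)/(2EI) = 6985/EI
Flexibility coefficient — unit upward force at Y: δ_{YY} = L³/(3EI) = 914.7/EI.
With EI = 36000 kN·m²: δ_0 = 0.19404 m and δ_{YY} = 0.025407 m/kN.
Compatibility — the beam at Y must follow the support down by 0.015 m: δ_0 − R_Y·δ_{YY} = 0.015, so R_Y = (0.19404 − 0.015)/0.025407 = 7.047 kN.

R_Y = 7.047 kN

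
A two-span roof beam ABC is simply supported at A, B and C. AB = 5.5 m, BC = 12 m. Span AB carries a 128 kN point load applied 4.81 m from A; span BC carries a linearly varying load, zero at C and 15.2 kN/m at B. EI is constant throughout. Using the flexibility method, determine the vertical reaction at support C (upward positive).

Take M_B as the redundant. Released structure: two simple spans AB and BC with a hinge at B.
End slopes at the hinge B, treating each span as simply supported:
  span AB: point load 128 at a = 4.81: Pab(L + a)/(6LEI) = 132.7/EI
  span BC: triangular load, peak 15.2: w₀L³/(45EI) = 583.7/EI
  relative rotation θ_0 = (132.7 + 583.7)/EI = 716.4/EI
A unit hogging moment at B produces rotation L₁/(3EI) + L₂/(3EI) = 5.833/EI.
Slope continuity at B: θ_0 = M_B·5.833/EI, so M_B = 716.4/5.833 = 122.8 kN·m (hogging).
Span BC, ΣM about C: R_B^{BC}·12 = 729.6 + 122.8, so R_B^{BC} = 71.03 kN and R_C = 91.2 − 71.03 = 20.17 kN.

R_C = 20.17 kN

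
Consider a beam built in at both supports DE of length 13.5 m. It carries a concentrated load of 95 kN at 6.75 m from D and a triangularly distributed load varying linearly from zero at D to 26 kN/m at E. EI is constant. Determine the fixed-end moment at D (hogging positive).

M_D = 318.3 kN·m

Take the two fixed-end moments M_D, M_E as redundants; the released structure is the simple span DE.
Simple-span end rotations at D and E under the given loads:
  at D: point load 95 at a = 6.75: Pab(L + b)/(6LEI) = 1082/EI
  at E: point load 95 at a = 6.75: Pab(L + a)/(6LEI) = 1082/EI
  at D: triangular load, peak 26: 7w₀L³/(360EI) = 1244/EI
  at E: triangular load, peak 26: w₀L³/(45EI) = 1422/EI
  θ_D0 = 2326/EI,  θ_E0 = 2504/EI
Flexibility coefficients: a unit moment at one end gives L/(3EI) there and L/(6EI) at the far end, so f₁₁ = f₂₂ = 4.5/EI and f₁₂ = f₂₁ = 2.25/EI.
Compatibility — zero rotation at each built-in end:
  4.5 M_D + 2.25 M_E = 2326
  2.25 M_D + 4.5 M_E = 2504
Solving the pair gives M_D = 318.3 kN·m and M_E = 397.2 kN·m (hogging).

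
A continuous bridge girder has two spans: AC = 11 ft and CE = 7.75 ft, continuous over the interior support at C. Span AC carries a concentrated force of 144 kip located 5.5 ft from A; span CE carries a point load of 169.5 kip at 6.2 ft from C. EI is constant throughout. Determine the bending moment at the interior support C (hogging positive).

M_C = 226.4 kip·ft

Release continuity at C by inserting a hinge; the redundant is the internal moment M_C. The primary structure is two simply-supported spans AC and CE.
Discontinuity in slope at C on the released structure — sum the simple-span end rotations:
  span AC: point load 144 at a = 5.5: Pab(L + a)/(6LEI) = 1089/EI
  span CE: point load 169.5 at a = 6.2: Pab(L + b)/(6LEI) = 325.8/EI
  relative rotation θ_0 = (1089 + 325.8)/EI = 1415/EI
A unit hogging moment at C produces rotation L₁/(3EI) + L₂/(3EI) = 6.25/EI.
Slope continuity at C: θ_0 = M_C·6.25/EI, so M_C = 1415/6.25 = 226.4 kip·ft (hogging).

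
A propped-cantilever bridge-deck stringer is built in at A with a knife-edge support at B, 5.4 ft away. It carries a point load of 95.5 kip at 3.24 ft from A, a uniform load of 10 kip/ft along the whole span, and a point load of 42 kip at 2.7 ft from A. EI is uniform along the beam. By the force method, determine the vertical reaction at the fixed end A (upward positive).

Choose R_B as the redundant. The primary structure is the cantilever fixed at A.
Downward deflection at the released point B due to the loads:
  point load 95.5 at a = 3.24: Pa²(3L − a)/(6EI) = 2165/EI
  UDL 10: wL⁴/(8EI) = 1063/EI
  point load 42 at a = 2.7: Pa²(3L − a)/(6EI) = 688.9/EI
  δ_0 = 3917/EI
Tip deflection under a unit load at B: L³/(3EI) = 52.49/EI.
The prop prevents deflection at B: R_B = δ_0/δ_{BB} = 3917/52.49 = 74.63 kip.
Vertical equilibrium: R_A = ΣP − R_B = 191.5 − 74.63 = 116.9 kip.

R_A = 116.9 kip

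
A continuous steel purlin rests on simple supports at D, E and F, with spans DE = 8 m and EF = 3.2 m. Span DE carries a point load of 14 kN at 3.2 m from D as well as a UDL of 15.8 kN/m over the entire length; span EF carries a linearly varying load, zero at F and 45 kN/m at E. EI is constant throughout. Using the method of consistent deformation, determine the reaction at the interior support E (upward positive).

Release continuity at E by inserting a hinge; the redundant is the internal moment M_E. The primary structure is two simply-supported spans DE and EF.
Discontinuity in slope at E on the released structure — sum the simple-span end rotations:
  span DE: point load 14 at a = 3.2: Pab(L + a)/(6LEI) = 50.18/EI
  span DE: UDL 15.8: wL³/(24EI) = 337.1/EI
  span EF: triangular load, peak 45: w₀L³/(45EI) = 32.77/EI
  relative rotation θ_0 = (387.2 + 32.77)/EI = 420/EI
A unit hogging moment at E produces rotation L₁/(3EI) + L₂/(3EI) = 3.733/EI.
Slope continuity at E: θ_0 = M_E·3.733/EI, so M_E = 420/3.733 = 112.5 kN·m (hogging).
Span DE, ΣM about D with M_E applied at E: R_E^{DE}·8 = 550.4 + 112.5, so R_E^{DE} = 82.86 kN and R_D = 140.4 − 82.86 = 57.54 kN.
Span EF, ΣM about F: R_E^{EF}·3.2 = 153.6 + 112.5, so R_E^{EF} = 83.16 kN and R_F = 72 − 83.16 = -11.16 kN.
R_E = 82.86 + 83.16 = 166 kN.

R_E = 166 kN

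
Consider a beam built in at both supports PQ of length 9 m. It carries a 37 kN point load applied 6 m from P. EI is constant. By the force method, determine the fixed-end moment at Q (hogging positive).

M_Q = 49.33 kN·m

Take the two fixed-end moments M_P, M_Q as redundants; the released structure is the simple span PQ.
End rotations of the released simple span under the applied load (×1/EI):
  at P: point load 37 at a = 6: Pab(L + b)/(6LEI) = 148/EI
  at Q: point load 37 at a = 6: Pab(L + a)/(6LEI) = 185/EI
  θ_P0 = 148/EI,  θ_Q0 = 185/EI
Flexibility coefficients: a unit moment at one end gives L/(3EI) there and L/(6EI) at the far end, so f₁₁ = f₂₂ = 3/EI and f₁₂ = f₂₁ = 1.5/EI.
Compatibility — zero rotation at each built-in end:
  3 M_P + 1.5 M_Q = 148
  1.5 M_P + 3 M_Q = 185
Solving the pair gives M_P = 24.67 kN·m and M_Q = 49.33 kN·m (hogging).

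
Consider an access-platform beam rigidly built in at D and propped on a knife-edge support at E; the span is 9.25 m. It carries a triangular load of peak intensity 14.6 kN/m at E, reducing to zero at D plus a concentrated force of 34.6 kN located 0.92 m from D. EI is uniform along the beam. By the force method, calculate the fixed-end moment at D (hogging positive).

Choose R_E as the redundant. The primary structure is the cantilever fixed at D.
Downward deflection at the released point E due to the loads:
  triangular load, peak 14.6 at the free end: 11w₀L⁴/(120EI) = 9798/EI
  point load 34.6 at a = 0.92: Pa²(3L − a)/(6EI) = 131/EI
  δ_0 = 9929/EI
Flexibility coefficient — unit upward force at E: δ_{EE} = L³/(3EI) = 263.8/EI.
Compatibility at E: δ_0 − R_E·δ_{EE} = 0, so R_E = 9929/263.8 = 37.64 kN.
Moment equilibrium about D: M_D = Σ(load moments about D) − R_E·L = 448.2 − 37.64×9.25 = 100.1 kN·m.

M_D = 100.1 kN·m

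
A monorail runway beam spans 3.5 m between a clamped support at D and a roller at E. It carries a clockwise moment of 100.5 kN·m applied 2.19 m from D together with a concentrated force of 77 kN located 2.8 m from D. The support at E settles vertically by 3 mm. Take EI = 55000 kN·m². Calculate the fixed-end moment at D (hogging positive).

M_D = 37.15 kN·m

Remove the prop at E; the released (primary) structure is a cantilever built in at D.
Primary-structure tip deflection at E by superposition:
  clockwise couple 100.5 at a = 2.19: M₀a(2L − a)/(2EI) = 529.3/EI
  point load 77 at a = 2.8: Pa²(3L − a)/(6EI) = 774.7/EI
  δ_0 = 1304/EI
Flexibility coefficient — unit upward force at E: δ_{EE} = L³/(3EI) = 14.29/EI.
With EI = 55000 kN·m²: δ_0 = 0.02371 m and δ_{EE} = 0.00026 m/kN.
Compatibility — the beam at E must follow the support down by 0.003 m: δ_0 − R_E·δ_{EE} = 0.003, so R_E = (0.02371 − 0.003)/0.00026 = 79.7 kN.
Moment equilibrium about D: M_D = Σ(load moments about D) − R_E·L = 316.1 − 79.7×3.5 = 37.15 kN·m.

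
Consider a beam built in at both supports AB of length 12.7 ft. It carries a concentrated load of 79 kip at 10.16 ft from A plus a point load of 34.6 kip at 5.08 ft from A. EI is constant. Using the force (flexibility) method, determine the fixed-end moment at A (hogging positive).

M_A = 95.38 kip·ft

Release both end moments; the primary structure is a simply-supported span AB with redundants M_A and M_B.
Simple-span end rotations at A and B under the given loads:
  at A: point load 79 at a = 10.16: Pab(L + b)/(6LEI) = 407.7/EI
  at B: point load 79 at a = 10.16: Pab(L + a)/(6LEI) = 611.6/EI
  at A: point load 34.6 at a = 5.08: Pab(L + b)/(6LEI) = 357.2/EI
  at B: point load 34.6 at a = 5.08: Pab(L + a)/(6LEI) = 312.5/EI
  θ_A0 = 764.9/EI,  θ_B0 = 924.1/EI
Flexibility coefficients: a unit moment at one end gives L/(3EI) there and L/(6EI) at the far end, so f₁₁ = f₂₂ = 4.233/EI and f₁₂ = f₂₁ = 2.117/EI.
Compatibility — zero rotation at each built-in end:
  4.233 M_A + 2.117 M_B = 764.9
  2.117 M_A + 4.233 M_B = 924.1
Solving the pair gives M_A = 95.38 kip·ft and M_B = 170.6 kip·ft (hogging).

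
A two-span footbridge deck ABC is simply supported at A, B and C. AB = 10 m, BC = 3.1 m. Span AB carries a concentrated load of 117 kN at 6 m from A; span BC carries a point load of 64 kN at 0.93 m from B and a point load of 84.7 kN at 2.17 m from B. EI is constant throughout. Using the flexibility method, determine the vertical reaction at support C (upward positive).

Release continuity at B by inserting a hinge; the redundant is the internal moment M_B. The primary structure is two simply-supported spans AB and BC.
End slopes at the hinge B, treating each span as simply supported:
  span AB: point load 117 at a = 6: Pab(L + a)/(6LEI) = 748.8/EI
  span BC: point load 64 at a = 0.93: Pab(L + b)/(6LEI) = 36.59/EI
  span BC: point load 84.7 at a = 2.17: Pab(L + b)/(6LEI) = 37.04/EI
  relative rotation θ_0 = (748.8 + 73.63)/EI = 822.4/EI
A unit hogging moment at B produces rotation L₁/(3EI) + L₂/(3EI) = 4.367/EI.
Slope continuity at B: θ_0 = M_B·4.367/EI, so M_B = 822.4/4.367 = 188.3 kN·m (hogging).
Span BC, ΣM about C: R_B^{BC}·3.1 = 217.7 + 188.3, so R_B^{BC} = 131 kN and R_C = 148.7 − 131 = 17.73 kN.

R_C = 17.73 kN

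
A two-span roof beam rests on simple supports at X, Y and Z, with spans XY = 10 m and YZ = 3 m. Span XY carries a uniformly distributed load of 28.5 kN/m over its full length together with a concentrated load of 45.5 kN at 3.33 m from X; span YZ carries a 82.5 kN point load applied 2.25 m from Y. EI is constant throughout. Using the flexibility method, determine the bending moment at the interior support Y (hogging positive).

M_Y = 332.5 kN·m

Insert a hinge at Y; M_Y is the redundant, and each span becomes simply supported.
Discontinuity in slope at Y on the released structure — sum the simple-span end rotations:
  span XY: UDL 28.5: wL³/(24EI) = 1188/EI
  span XY: point load 45.5 at a = 3.33: Pab(L + a)/(6LEI) = 224.5/EI
  span YZ: point load 82.5 at a = 2.25: Pab(L + b)/(6LEI) = 29/EI
  relative rotation θ_0 = (1412 + 29)/EI = 1441/EI
A unit hogging moment at Y produces rotation L₁/(3EI) + L₂/(3EI) = 4.333/EI.
Compatibility: M_Y·(L₁+L₂)/(3EI) = θ_0, giving M_Y = 332.5 kN·m (hogging).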